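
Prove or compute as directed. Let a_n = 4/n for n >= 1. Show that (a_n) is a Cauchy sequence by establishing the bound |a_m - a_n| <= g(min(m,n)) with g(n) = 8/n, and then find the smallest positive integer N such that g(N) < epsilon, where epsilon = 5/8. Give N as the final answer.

For any m, n >= 1, by the triangle inequality:
|a_m - a_n| = |4/m - 4/n| <= 4*1/m + 4*1/n <= 8/min(m,n).
So g(n) = 8/n bounds the Cauchy difference. Since g(n) -> 0, (a_n) is Cauchy.
Now solve g(N) < 5/8: 8/N < 5/8 <=> N > 8 / (5/8) = 64/5.
The smallest integer strictly greater than 64/5 is N = 13.
Check: g(13) = 8/13 = 8/13 < 5/8; g(12) = 2/3 >= 5/8. So N = 13.

13


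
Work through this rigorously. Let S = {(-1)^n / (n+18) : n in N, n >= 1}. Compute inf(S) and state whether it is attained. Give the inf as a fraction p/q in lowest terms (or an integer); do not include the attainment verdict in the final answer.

Analysis:
- Values: -1/19, 1/20, -1/21, 1/22, -1/23, ...
- Positive terms (even n): 1/(2+18), 1/(4+18), ... decreasing -> max = 1/20 (n=2).
- Negative terms (odd n): -1/(1+18), -1/(3+18), ... increasing -> min = -1/19 (n=1).
- So sup = 1/20 (attained at n=2); inf = -1/19 (attained at n=1).
Conclusion: inf(S) = -1/19, attained in S.

-1/19


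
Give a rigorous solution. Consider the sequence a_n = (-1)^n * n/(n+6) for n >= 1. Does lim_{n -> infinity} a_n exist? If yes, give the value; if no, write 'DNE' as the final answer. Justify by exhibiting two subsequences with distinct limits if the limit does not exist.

Examine the behaviour of a_n along subsequences.
a_{2k} = 2k/(2k+6) -> 1. a_{2k+1} = -(2k+1)/(2k+7) -> -1.
Since these two subsequential limits are 1 and -1, distinct, the full sequence cannot converge (a convergent sequence has all subsequences tending to the same limit). So lim a_n does not exist.

DNE


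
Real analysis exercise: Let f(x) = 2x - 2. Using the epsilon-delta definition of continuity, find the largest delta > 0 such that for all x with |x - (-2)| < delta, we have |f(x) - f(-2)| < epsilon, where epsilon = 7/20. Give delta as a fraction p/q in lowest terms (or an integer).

We compute f(-2) = 2*(-2) - 2 = -6.
|f(x) - f(-2)| = |2x - 2 - (-6)| = |2(x - (-2))| = 2|x - (-2)|.
We need 2|x - (-2)| < 7/20, i.e. |x - (-2)| < 7/20 / 2 = 7/40.
So any delta <= 7/40 works. Conversely, if delta > 7/40, then x = -2 + 7/40 satisfies |x - (-2)| = 7/40 < delta but |f(x) - f(-2)| = 2 * 7/40 = 7/20, which is not < 7/20; so no larger delta works.
Hence the largest such delta is 7/40.

7/40


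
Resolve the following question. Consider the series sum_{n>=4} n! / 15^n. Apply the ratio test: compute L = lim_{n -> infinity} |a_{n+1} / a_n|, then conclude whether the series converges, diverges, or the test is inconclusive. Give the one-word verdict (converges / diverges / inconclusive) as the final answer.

Let a_n denote the general term. Form the ratio a_{n+1}/a_n and simplify:
a_{n+1}/a_n = n/15 + 1/15
Take the limit as n -> infinity: L = infinity.
Since L = infinity > 1 (or L = infinity), the ratio test implies the series diverges.

diverges


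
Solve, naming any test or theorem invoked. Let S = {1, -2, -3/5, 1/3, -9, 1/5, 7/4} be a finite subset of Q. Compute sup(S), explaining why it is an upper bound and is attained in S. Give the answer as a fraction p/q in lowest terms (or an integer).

S is finite, so sup(S) = max(S).
Sorted decreasing:
7/4, 1, 1/3, 1/5, -3/5, -2, -9
The extremum is 7/4.
For every x in S, x <= 7/4. And 7/4 is in S, so it is attained.
Therefore sup(S) = 7/4.

7/4


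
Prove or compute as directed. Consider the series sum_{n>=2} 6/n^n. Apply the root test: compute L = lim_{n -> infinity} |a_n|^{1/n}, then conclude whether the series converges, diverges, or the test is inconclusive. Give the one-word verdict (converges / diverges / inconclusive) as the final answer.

Let a_n denote the general term. Form |a_n|^(1/n) and simplify:
|a_n|^(1/n) = 6^(1/n)/n
Take the limit as n -> infinity: L = 0.
Since L = 0 < 1, the root test implies convergence.

converges


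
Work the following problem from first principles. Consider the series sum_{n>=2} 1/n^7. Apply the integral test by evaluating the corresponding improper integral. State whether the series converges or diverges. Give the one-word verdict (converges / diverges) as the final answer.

Let f(x) = x^(-7). Then f is positive, continuous, and decreasing on [2, infinity), so the integral test applies.
Compute the improper integral int_{2}^infinity f(x) dx:
  antiderivative F(x) = -1/(6*x^6).
  As x -> infinity, F(x) -> 0 (since p = 7 > 1).
  So int = F(infinity) - F(2) = 0 - (-1/384) = 1/384.
  Finite, so by the integral test, the series converges.

converges


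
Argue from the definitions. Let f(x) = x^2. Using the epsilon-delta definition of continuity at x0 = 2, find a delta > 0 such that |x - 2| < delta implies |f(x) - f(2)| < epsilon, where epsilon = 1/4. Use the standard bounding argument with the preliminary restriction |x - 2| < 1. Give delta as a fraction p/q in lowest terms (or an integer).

Factor: |x^2 - (2)^2| = |x - 2| * |x + 2|.
Impose |x - 2| < 1 first. Then |x + 2| = |(x - 2) + 2*(2)| <= |x - 2| + 2*|2| < 1 + 4 = 5.
So |x^2 - (2)^2| < delta * 5.
We need delta * 5 <= 1/4, i.e. delta <= 1/4/5 = 1/20.
Since 1/20 < 1, this is tighter than 1; take delta = 1/20.
So delta = 1/20 works.

1/20


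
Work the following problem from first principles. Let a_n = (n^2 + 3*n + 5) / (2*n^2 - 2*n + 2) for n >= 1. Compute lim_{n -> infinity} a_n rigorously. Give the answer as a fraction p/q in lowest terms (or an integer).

Divide numerator and denominator by n^2, the highest power:
numerator / n^2 = 1 + 3/n + 5/n^2
denominator / n^2 = 2 - 2/n + 2/n^2
As n -> infinity, all terms of the form c/n^k (k >= 1) tend to 0.
So numerator / n^2 -> 1 and denominator / n^2 -> 2.
Therefore lim a_n = 1/2.

1/2


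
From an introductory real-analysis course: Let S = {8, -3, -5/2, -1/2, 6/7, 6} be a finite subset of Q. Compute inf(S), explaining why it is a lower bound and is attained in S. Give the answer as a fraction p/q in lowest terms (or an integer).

S is finite, so inf(S) = min(S).
Sorted increasing:
-3, -5/2, -1/2, 6/7, 6, 8
The extremum is -3.
For every x in S, x >= -3. And -3 is in S, so it is attained.
Therefore inf(S) = -3.

-3


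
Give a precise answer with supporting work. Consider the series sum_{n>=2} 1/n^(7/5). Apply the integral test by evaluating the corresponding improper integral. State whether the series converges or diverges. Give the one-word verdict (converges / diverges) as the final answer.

Let f(x) = x^(-7/5). Then f is positive, continuous, and decreasing on [2, infinity), so the integral test applies.
Compute the improper integral int_{2}^infinity f(x) dx:
  antiderivative F(x) = -5/(2*x^(2/5)).
  As x -> infinity, F(x) -> 0 (since p = 7/5 > 1).
  So int = F(infinity) - F(2) = 0 - (-5*2^(3/5)/4) = 5*2^(3/5)/4.
  Finite, so by the integral test, the series converges.

converges


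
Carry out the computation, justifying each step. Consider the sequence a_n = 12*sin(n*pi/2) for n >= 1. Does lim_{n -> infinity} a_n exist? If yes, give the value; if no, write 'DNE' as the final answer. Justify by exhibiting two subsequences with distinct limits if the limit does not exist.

Examine the behaviour of a_n along subsequences.
a_{4k+1} = 12*sin(pi/2 + 2k*pi) = 12 -> 12. a_{4k+3} = 12*sin(3pi/2 + 2k*pi) = -12 -> -12.
Since these two subsequential limits are 12 and -12, distinct, the full sequence cannot converge (a convergent sequence has all subsequences tending to the same limit). So lim a_n does not exist.

DNE


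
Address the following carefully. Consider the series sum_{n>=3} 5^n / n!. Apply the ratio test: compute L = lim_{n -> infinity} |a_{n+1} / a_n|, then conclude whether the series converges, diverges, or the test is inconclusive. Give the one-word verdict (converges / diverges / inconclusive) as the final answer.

Let a_n denote the general term. Form the ratio a_{n+1}/a_n and simplify:
a_{n+1}/a_n = 5/(n + 1)
Take the limit as n -> infinity: L = 0.
Since L = 0 < 1, the ratio test implies the series converges.

converges


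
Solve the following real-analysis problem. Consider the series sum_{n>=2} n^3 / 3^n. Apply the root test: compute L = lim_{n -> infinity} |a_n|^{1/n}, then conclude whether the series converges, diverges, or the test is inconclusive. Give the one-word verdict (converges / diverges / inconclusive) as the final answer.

Let a_n denote the general term. Form |a_n|^(1/n) and simplify:
|a_n|^(1/n) = n^(3/n)/3
Take the limit as n -> infinity: L = 1/3.
Since L = 1/3 < 1, the root test implies convergence.

converges


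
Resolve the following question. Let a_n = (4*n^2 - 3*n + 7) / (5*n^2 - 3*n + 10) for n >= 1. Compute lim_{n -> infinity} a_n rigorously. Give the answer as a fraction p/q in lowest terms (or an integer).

Divide numerator and denominator by n^2, the highest power:
numerator / n^2 = 4 - 3/n + 7/n^2
denominator / n^2 = 5 - 3/n + 10/n^2
As n -> infinity, all terms of the form c/n^k (k >= 1) tend to 0.
So numerator / n^2 -> 4 and denominator / n^2 -> 5.
Therefore lim a_n = 4/5.

4/5


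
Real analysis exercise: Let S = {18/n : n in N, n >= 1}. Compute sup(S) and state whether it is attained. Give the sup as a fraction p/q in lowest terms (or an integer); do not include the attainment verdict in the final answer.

Analysis:
- Values: 18, 9, 6, 9/2, ... strictly decreasing.
- The maximum is 18 (n=1); sup = 18 (attained).
- The set is bounded below by 0; 18/n -> 0 so 0 is the greatest lower bound.
- 0 is not in the set, so inf = 0 is not attained.
Conclusion: sup(S) = 18, attained in S.

18


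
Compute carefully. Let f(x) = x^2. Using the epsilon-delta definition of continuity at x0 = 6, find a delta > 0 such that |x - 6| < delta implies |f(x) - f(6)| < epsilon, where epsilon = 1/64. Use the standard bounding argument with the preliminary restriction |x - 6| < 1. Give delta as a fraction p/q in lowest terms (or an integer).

Factor: |x^2 - (6)^2| = |x - 6| * |x + 6|.
Impose |x - 6| < 1 first. Then |x + 6| = |(x - 6) + 2*(6)| <= |x - 6| + 2*|6| < 1 + 12 = 13.
So |x^2 - (6)^2| < delta * 13.
We need delta * 13 <= 1/64, i.e. delta <= 1/64/13 = 1/832.
Since 1/832 < 1, this is tighter than 1; take delta = 1/832.
So delta = 1/832 works.

1/832


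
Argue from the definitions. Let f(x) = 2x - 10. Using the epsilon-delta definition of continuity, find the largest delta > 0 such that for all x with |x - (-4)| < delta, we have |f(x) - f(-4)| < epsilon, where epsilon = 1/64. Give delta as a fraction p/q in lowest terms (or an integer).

We compute f(-4) = 2*(-4) - 10 = -18.
|f(x) - f(-4)| = |2x - 10 - (-18)| = |2(x - (-4))| = 2|x - (-4)|.
We need 2|x - (-4)| < 1/64, i.e. |x - (-4)| < 1/64 / 2 = 1/128.
So any delta <= 1/128 works. Conversely, if delta > 1/128, then x = -4 + 1/128 satisfies |x - (-4)| = 1/128 < delta but |f(x) - f(-4)| = 2 * 1/128 = 1/64, which is not < 1/64; so no larger delta works.
Hence the largest such delta is 1/128.

1/128


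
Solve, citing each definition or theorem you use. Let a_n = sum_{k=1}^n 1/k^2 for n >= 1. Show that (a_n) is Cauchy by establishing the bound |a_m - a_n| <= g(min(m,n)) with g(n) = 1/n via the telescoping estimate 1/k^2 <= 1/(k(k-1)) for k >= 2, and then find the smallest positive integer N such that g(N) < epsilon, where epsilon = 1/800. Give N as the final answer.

For m > n >= 1: |a_m - a_n| = sum_{k=n+1}^m 1/k^2.
Use 1/k^2 <= 1/(k(k-1)) = 1/(k-1) - 1/k for k >= 2:
sum_{k=n+1}^m 1/k^2 <= sum_{k=n+1}^m (1/(k-1) - 1/k) = 1/n - 1/m <= 1/n.
By symmetry the same bound holds with n,m swapped, so |a_m - a_n| <= 1/min(m,n) = g(min(m,n)). Since g(n) -> 0, (a_n) is Cauchy.
Now solve g(N) < 1/800: 1/N < 1/800 <=> N > 1/(1/800) = 800.
The smallest integer strictly greater than 800 is N = 801.
Check: g(801) = 1/801 < 1/800; g(800) = 1/800 >= 1/800. So N = 801.

801


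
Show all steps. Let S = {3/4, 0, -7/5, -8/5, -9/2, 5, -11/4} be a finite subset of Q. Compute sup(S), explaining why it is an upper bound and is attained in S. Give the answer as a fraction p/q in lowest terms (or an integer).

S is finite, so sup(S) = max(S).
Sorted decreasing:
5, 3/4, 0, -7/5, -8/5, -11/4, -9/2
The extremum is 5.
For every x in S, x <= 5. And 5 is in S, so it is attained.
Therefore sup(S) = 5.

5


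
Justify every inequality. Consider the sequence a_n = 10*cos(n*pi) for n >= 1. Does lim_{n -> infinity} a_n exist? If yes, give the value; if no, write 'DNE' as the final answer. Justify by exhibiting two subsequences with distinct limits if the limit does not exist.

Examine the behaviour of a_n along subsequences.
cos(n*pi) = (-1)^n, so a_n = 10*(-1)^n. a_{2k} = 10 -> 10. a_{2k+1} = -10 -> -10.
Since these two subsequential limits are 10 and -10, distinct, the full sequence cannot converge (a convergent sequence has all subsequences tending to the same limit). So lim a_n does not exist.

DNE


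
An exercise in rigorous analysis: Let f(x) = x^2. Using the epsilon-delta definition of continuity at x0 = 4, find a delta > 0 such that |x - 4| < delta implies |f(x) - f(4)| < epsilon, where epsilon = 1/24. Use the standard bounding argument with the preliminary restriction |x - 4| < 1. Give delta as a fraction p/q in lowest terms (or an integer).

Factor: |x^2 - (4)^2| = |x - 4| * |x + 4|.
Impose |x - 4| < 1 first. Then |x + 4| = |(x - 4) + 2*(4)| <= |x - 4| + 2*|4| < 1 + 8 = 9.
So |x^2 - (4)^2| < delta * 9.
We need delta * 9 <= 1/24, i.e. delta <= 1/24/9 = 1/216.
Since 1/216 < 1, this is tighter than 1; take delta = 1/216.
So delta = 1/216 works.

1/216


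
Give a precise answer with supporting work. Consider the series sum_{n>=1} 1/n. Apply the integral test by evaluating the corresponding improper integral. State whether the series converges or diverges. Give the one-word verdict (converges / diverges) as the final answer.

Let f(x) = 1/x. Then f is positive, continuous, and decreasing on [1, infinity), so the integral test applies.
Compute the improper integral int_{1}^infinity f(x) dx:
  antiderivative F(x) = log(x).
  As x -> infinity, log(x) -> infinity.
  So int = infinity - log(1) = infinity. By the integral test, the series diverges.

diverges


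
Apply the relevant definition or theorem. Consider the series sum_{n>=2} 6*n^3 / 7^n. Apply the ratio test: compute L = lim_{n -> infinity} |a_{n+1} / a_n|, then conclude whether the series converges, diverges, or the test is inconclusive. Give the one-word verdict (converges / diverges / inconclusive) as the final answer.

Let a_n denote the general term. Form the ratio a_{n+1}/a_n and simplify:
a_{n+1}/a_n = (n + 1)^3/(7*n^3)
Take the limit as n -> infinity: L = 1/7.
Since L = 1/7 < 1, the ratio test implies the series converges.

converges


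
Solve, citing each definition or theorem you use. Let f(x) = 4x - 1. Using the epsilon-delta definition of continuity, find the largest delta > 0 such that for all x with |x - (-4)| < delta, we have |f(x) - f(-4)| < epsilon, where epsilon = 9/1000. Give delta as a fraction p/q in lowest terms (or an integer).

We compute f(-4) = 4*(-4) - 1 = -17.
|f(x) - f(-4)| = |4x - 1 - (-17)| = |4(x - (-4))| = 4|x - (-4)|.
We need 4|x - (-4)| < 9/1000, i.e. |x - (-4)| < 9/1000 / 4 = 9/4000.
So any delta <= 9/4000 works. Conversely, if delta > 9/4000, then x = -4 + 9/4000 satisfies |x - (-4)| = 9/4000 < delta but |f(x) - f(-4)| = 4 * 9/4000 = 9/1000, which is not < 9/1000; so no larger delta works.
Hence the largest such delta is 9/4000.

9/4000


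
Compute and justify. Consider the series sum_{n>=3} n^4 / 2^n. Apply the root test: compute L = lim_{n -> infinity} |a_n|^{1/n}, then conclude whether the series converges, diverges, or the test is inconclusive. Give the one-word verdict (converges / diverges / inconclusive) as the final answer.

Let a_n denote the general term. Form |a_n|^(1/n) and simplify:
|a_n|^(1/n) = n^(4/n)/2
Take the limit as n -> infinity: L = 1/2.
Since L = 1/2 < 1, the root test implies convergence.

converges


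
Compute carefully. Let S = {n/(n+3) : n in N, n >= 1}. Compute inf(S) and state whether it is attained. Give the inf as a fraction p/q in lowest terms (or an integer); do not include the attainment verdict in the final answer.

Analysis:
- Values: 1/4, 2/5, 1/2, 4/7, ... strictly increasing.
- Minimum is 1/4 (n=1); inf = 1/4 (attained).
- n/(n+3) = 1 - 3/(n+3) -> 1 from below as n -> infinity, and never equals 1.
- So sup = 1 (not attained).
Conclusion: inf(S) = 1/4, attained in S.

1/4


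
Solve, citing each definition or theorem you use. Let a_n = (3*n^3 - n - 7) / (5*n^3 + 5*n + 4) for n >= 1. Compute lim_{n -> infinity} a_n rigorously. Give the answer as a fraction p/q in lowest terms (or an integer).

Divide numerator and denominator by n^3, the highest power:
numerator / n^3 = 3 - 1/n^2 - 7/n^3
denominator / n^3 = 5 + 5/n^2 + 4/n^3
As n -> infinity, all terms of the form c/n^k (k >= 1) tend to 0.
So numerator / n^3 -> 3 and denominator / n^3 -> 5.
Therefore lim a_n = 3/5.

3/5


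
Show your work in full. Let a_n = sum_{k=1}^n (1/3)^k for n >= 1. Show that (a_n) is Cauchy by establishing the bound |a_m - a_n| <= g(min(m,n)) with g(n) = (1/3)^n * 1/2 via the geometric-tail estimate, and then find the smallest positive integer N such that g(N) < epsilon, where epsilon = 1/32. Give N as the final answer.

For m > n >= 1: |a_m - a_n| = sum_{k=n+1}^m (1/3)^k < sum_{k=n+1}^infinity (1/3)^k = (1/3)^(n+1) / (1 - 1/3) = (1/3)^n * (1/3) * (3/2) = (1/3)^n * 1/2.
So g(n) = (1/3)^n / 2. Since g(n) -> 0, (a_n) is Cauchy.
Now solve g(N) < 1/32: (1/3)^N / 2 < 1/32 <=> 3^N > 1 / (2 * 1/32) = 16.
Check powers of 3: 3^2 = 9 <= 16, 3^3 = 27 > 16.
So the smallest such N is 3. Check: g(3) = 1/(2 * 27) = 1/54 < 1/32.

3


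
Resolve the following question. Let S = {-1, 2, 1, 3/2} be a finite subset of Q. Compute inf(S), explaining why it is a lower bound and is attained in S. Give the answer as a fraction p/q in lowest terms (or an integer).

S is finite, so inf(S) = min(S).
Sorted increasing:
-1, 1, 3/2, 2
The extremum is -1.
For every x in S, x >= -1. And -1 is in S, so it is attained.
Therefore inf(S) = -1.

-1


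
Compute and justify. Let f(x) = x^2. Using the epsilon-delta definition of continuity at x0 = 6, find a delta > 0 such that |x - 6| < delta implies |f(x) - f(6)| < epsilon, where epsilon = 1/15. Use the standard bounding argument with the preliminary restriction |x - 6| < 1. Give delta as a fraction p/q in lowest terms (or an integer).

Factor: |x^2 - (6)^2| = |x - 6| * |x + 6|.
Impose |x - 6| < 1 first. Then |x + 6| = |(x - 6) + 2*(6)| <= |x - 6| + 2*|6| < 1 + 12 = 13.
So |x^2 - (6)^2| < delta * 13.
We need delta * 13 <= 1/15, i.e. delta <= 1/15/13 = 1/195.
Since 1/195 < 1, this is tighter than 1; take delta = 1/195.
So delta = 1/195 works.

1/195


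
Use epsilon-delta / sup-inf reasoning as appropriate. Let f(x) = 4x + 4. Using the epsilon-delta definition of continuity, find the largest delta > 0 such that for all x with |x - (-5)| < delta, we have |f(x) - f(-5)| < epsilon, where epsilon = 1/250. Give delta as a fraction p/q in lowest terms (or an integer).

We compute f(-5) = 4*(-5) + 4 = -16.
|f(x) - f(-5)| = |4x + 4 - (-16)| = |4(x - (-5))| = 4|x - (-5)|.
We need 4|x - (-5)| < 1/250, i.e. |x - (-5)| < 1/250 / 4 = 1/1000.
So any delta <= 1/1000 works. Conversely, if delta > 1/1000, then x = -5 + 1/1000 satisfies |x - (-5)| = 1/1000 < delta but |f(x) - f(-5)| = 4 * 1/1000 = 1/250, which is not < 1/250; so no larger delta works.
Hence the largest such delta is 1/1000.

1/1000


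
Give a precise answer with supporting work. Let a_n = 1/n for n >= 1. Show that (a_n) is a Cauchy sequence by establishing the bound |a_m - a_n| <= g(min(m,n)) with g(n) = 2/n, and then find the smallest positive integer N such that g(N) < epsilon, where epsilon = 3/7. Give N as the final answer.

For any m, n >= 1, by the triangle inequality:
|a_m - a_n| = |1/m - 1/n| <= 1/m + 1/n <= 2/min(m,n).
So g(n) = 2/n bounds the Cauchy difference. Since g(n) -> 0, (a_n) is Cauchy.
Now solve g(N) < 3/7: 2/N < 3/7 <=> N > 2 / (3/7) = 14/3.
The smallest integer strictly greater than 14/3 is N = 5.
Check: g(5) = 2/5 = 2/5 < 3/7; g(4) = 1/2 >= 3/7. So N = 5.

5


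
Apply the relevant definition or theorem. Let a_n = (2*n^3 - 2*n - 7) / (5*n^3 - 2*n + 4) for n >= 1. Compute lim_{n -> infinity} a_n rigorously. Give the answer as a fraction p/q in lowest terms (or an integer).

Divide numerator and denominator by n^3, the highest power:
numerator / n^3 = 2 - 2/n^2 - 7/n^3
denominator / n^3 = 5 - 2/n^2 + 4/n^3
As n -> infinity, all terms of the form c/n^k (k >= 1) tend to 0.
So numerator / n^3 -> 2 and denominator / n^3 -> 5.
Therefore lim a_n = 2/5.

2/5


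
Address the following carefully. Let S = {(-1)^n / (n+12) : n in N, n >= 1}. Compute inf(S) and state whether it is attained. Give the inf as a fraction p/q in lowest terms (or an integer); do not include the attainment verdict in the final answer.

Analysis:
- Values: -1/13, 1/14, -1/15, 1/16, -1/17, ...
- Positive terms (even n): 1/(2+12), 1/(4+12), ... decreasing -> max = 1/14 (n=2).
- Negative terms (odd n): -1/(1+12), -1/(3+12), ... increasing -> min = -1/13 (n=1).
- So sup = 1/14 (attained at n=2); inf = -1/13 (attained at n=1).
Conclusion: inf(S) = -1/13, attained in S.

-1/13


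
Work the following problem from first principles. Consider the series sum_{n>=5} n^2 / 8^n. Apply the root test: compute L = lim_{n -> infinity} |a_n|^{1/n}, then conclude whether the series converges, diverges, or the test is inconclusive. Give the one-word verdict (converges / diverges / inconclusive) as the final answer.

Let a_n denote the general term. Form |a_n|^(1/n) and simplify:
|a_n|^(1/n) = n^(2/n)/8
Take the limit as n -> infinity: L = 1/8.
Since L = 1/8 < 1, the root test implies convergence.

converges


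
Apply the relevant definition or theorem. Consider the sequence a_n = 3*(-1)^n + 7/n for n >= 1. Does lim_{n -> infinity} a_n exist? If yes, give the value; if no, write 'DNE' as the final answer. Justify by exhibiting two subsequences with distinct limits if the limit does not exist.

Examine the behaviour of a_n along subsequences.
a_{2k} = 3 + 7/(2k) -> 3. a_{2k+1} = -3 + 7/(2k+1) -> -3.
Since these two subsequential limits are 3 and -3, distinct, the full sequence cannot converge (a convergent sequence has all subsequences tending to the same limit). So lim a_n does not exist.

DNE


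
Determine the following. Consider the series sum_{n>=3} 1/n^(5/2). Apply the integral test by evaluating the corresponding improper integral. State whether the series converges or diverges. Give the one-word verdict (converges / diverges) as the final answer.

Let f(x) = x^(-5/2). Then f is positive, continuous, and decreasing on [3, infinity), so the integral test applies.
Compute the improper integral int_{3}^infinity f(x) dx:
  antiderivative F(x) = -2/(3*x^(3/2)).
  As x -> infinity, F(x) -> 0 (since p = 5/2 > 1).
  So int = F(infinity) - F(3) = 0 - (-2*sqrt(3)/27) = 2*sqrt(3)/27.
  Finite, so by the integral test, the series converges.

converges


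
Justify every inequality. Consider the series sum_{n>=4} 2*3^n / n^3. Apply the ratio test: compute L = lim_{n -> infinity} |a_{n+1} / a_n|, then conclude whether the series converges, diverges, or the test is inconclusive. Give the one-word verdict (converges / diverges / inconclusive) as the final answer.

Let a_n denote the general term. Form the ratio a_{n+1}/a_n and simplify:
a_{n+1}/a_n = 3*n^3/(n + 1)^3
Take the limit as n -> infinity: L = 3.
Since L = 3 > 1 (or L = infinity), the ratio test implies the series diverges.

diverges


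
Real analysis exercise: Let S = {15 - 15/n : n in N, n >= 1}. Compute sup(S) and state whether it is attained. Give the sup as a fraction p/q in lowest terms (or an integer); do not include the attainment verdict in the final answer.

Analysis:
- Values: 0, 15/2, 10, 45/4, ... strictly increasing.
- Minimum is 0 (n=1); inf = 0 (attained).
- 15 - 15/n -> 15 from below; sup = 15, not attained.
Conclusion: sup(S) = 15, not attained in S.

15


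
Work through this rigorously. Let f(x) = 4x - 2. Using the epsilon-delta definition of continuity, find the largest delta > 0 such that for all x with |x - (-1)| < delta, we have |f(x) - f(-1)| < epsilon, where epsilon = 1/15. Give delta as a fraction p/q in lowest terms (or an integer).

We compute f(-1) = 4*(-1) - 2 = -6.
|f(x) - f(-1)| = |4x - 2 - (-6)| = |4(x - (-1))| = 4|x - (-1)|.
We need 4|x - (-1)| < 1/15, i.e. |x - (-1)| < 1/15 / 4 = 1/60.
So any delta <= 1/60 works. Conversely, if delta > 1/60, then x = -1 + 1/60 satisfies |x - (-1)| = 1/60 < delta but |f(x) - f(-1)| = 4 * 1/60 = 1/15, which is not < 1/15; so no larger delta works.
Hence the largest such delta is 1/60.

1/60


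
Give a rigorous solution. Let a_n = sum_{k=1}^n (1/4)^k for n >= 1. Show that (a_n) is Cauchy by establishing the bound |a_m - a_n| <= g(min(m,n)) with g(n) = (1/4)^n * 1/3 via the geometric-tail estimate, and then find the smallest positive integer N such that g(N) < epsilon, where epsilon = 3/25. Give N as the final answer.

For m > n >= 1: |a_m - a_n| = sum_{k=n+1}^m (1/4)^k < sum_{k=n+1}^infinity (1/4)^k = (1/4)^(n+1) / (1 - 1/4) = (1/4)^n * (1/4) * (4/3) = (1/4)^n * 1/3.
So g(n) = (1/4)^n / 3. Since g(n) -> 0, (a_n) is Cauchy.
Now solve g(N) < 3/25: (1/4)^N / 3 < 3/25 <=> 4^N > 1 / (3 * 3/25) = 25/9.
Check powers of 4: 4^0 = 1 <= 25/9, 4^1 = 4 > 25/9.
So the smallest such N is 1. Check: g(1) = 1/(3 * 4) = 1/12 < 3/25.

1


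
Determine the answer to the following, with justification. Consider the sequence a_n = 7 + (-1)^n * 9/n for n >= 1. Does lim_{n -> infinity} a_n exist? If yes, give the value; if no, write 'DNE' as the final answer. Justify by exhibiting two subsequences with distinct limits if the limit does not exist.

Examine the behaviour of a_n along subsequences.
Even-n subsequence a_{2k} = 7 + 9/(2k) -> 7. Odd-n subsequence a_{2k+1} = 7 - 9/(2k+1) -> 7. Both tend to 7, which suggests the limit is 7; verify directly.
|a_n - 7| = |(-1)^n * 9/n| = 9/n for every n >= 1.
Given epsilon > 0, choose a positive integer N > 9/epsilon. Then for all n >= N, |a_n - 7| = 9/n <= 9/N < epsilon.
So by the definition of the limit, lim a_n exists and equals 7.

7


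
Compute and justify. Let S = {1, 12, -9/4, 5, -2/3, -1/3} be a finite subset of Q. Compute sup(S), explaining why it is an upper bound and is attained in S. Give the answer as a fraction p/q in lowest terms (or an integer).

S is finite, so sup(S) = max(S).
Sorted decreasing:
12, 5, 1, -1/3, -2/3, -9/4
The extremum is 12.
For every x in S, x <= 12. And 12 is in S, so it is attained.
Therefore sup(S) = 12.

12


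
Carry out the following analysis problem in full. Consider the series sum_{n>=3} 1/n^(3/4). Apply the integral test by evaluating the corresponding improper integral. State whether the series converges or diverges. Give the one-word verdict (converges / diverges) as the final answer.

Let f(x) = x^(-3/4). Then f is positive, continuous, and decreasing on [3, infinity), so the integral test applies.
Compute the improper integral int_{3}^infinity f(x) dx:
  antiderivative F(x) = 4*x^(1/4).
  As x -> infinity, F(x) -> infinity (since p = 3/4 < 1).
  So the integral diverges. By the integral test, the series diverges.

diverges


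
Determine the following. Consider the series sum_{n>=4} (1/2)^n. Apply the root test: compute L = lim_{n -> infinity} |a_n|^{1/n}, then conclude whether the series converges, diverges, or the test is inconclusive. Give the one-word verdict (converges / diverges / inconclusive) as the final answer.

Let a_n denote the general term. Form |a_n|^(1/n) and simplify:
|a_n|^(1/n) = 1/2
Take the limit as n -> infinity: L = 1/2.
Since L = 1/2 < 1, the root test implies convergence.

converges


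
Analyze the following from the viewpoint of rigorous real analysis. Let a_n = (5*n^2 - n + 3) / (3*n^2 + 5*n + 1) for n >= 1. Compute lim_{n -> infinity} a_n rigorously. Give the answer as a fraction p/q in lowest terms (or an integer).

Divide numerator and denominator by n^2, the highest power:
numerator / n^2 = 5 - 1/n + 3/n^2
denominator / n^2 = 3 + 5/n + n^(-2)
As n -> infinity, all terms of the form c/n^k (k >= 1) tend to 0.
So numerator / n^2 -> 5 and denominator / n^2 -> 3.
Therefore lim a_n = 5/3.

5/3


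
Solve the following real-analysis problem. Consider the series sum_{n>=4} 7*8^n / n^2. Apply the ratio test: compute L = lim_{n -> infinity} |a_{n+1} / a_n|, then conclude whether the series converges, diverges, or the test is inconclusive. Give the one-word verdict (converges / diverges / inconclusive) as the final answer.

Let a_n denote the general term. Form the ratio a_{n+1}/a_n and simplify:
a_{n+1}/a_n = 8*n^2/(n + 1)^2
Take the limit as n -> infinity: L = 8.
Since L = 8 > 1 (or L = infinity), the ratio test implies the series diverges.

diverges


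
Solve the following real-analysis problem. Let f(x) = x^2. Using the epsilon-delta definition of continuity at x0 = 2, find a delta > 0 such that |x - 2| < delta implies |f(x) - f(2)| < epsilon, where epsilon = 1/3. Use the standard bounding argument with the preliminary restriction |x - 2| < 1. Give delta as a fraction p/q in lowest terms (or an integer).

Factor: |x^2 - (2)^2| = |x - 2| * |x + 2|.
Impose |x - 2| < 1 first. Then |x + 2| = |(x - 2) + 2*(2)| <= |x - 2| + 2*|2| < 1 + 4 = 5.
So |x^2 - (2)^2| < delta * 5.
We need delta * 5 <= 1/3, i.e. delta <= 1/3/5 = 1/15.
Since 1/15 < 1, this is tighter than 1; take delta = 1/15.
So delta = 1/15 works.

1/15


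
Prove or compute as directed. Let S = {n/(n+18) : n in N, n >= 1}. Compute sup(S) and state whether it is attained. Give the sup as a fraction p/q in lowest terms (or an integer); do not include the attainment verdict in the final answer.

Analysis:
- Values: 1/19, 1/10, 1/7, 2/11, ... strictly increasing.
- Minimum is 1/19 (n=1); inf = 1/19 (attained).
- n/(n+18) = 1 - 18/(n+18) -> 1 from below as n -> infinity, and never equals 1.
- So sup = 1 (not attained).
Conclusion: sup(S) = 1, not attained in S.

1


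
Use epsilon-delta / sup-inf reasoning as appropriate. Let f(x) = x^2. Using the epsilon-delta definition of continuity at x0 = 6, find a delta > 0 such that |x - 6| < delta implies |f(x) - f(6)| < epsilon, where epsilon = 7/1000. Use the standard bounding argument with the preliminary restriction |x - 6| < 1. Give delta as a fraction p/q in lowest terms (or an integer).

Factor: |x^2 - (6)^2| = |x - 6| * |x + 6|.
Impose |x - 6| < 1 first. Then |x + 6| = |(x - 6) + 2*(6)| <= |x - 6| + 2*|6| < 1 + 12 = 13.
So |x^2 - (6)^2| < delta * 13.
We need delta * 13 <= 7/1000, i.e. delta <= 7/1000/13 = 7/13000.
Since 7/13000 < 1, this is tighter than 1; take delta = 7/13000.
So delta = 7/13000 works.

7/13000


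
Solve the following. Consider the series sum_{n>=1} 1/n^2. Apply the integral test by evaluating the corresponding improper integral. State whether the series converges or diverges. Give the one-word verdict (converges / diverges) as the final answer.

Let f(x) = x^(-2). Then f is positive, continuous, and decreasing on [1, infinity), so the integral test applies.
Compute the improper integral int_{1}^infinity f(x) dx:
  antiderivative F(x) = -1/x.
  As x -> infinity, F(x) -> 0 (since p = 2 > 1).
  So int = F(infinity) - F(1) = 0 - (-1) = 1.
  Finite, so by the integral test, the series converges.

converges


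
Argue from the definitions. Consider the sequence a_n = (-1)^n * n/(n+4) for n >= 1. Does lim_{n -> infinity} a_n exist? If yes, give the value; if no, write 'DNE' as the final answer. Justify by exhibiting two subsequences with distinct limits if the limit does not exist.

Examine the behaviour of a_n along subsequences.
a_{2k} = 2k/(2k+4) -> 1. a_{2k+1} = -(2k+1)/(2k+5) -> -1.
Since these two subsequential limits are 1 and -1, distinct, the full sequence cannot converge (a convergent sequence has all subsequences tending to the same limit). So lim a_n does not exist.

DNE


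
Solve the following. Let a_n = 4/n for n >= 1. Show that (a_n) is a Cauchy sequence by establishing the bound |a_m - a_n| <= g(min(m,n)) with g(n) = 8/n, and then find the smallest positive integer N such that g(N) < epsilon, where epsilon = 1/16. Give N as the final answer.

For any m, n >= 1, by the triangle inequality:
|a_m - a_n| = |4/m - 4/n| <= 4*1/m + 4*1/n <= 8/min(m,n).
So g(n) = 8/n bounds the Cauchy difference. Since g(n) -> 0, (a_n) is Cauchy.
Now solve g(N) < 1/16: 8/N < 1/16 <=> N > 8 / (1/16) = 128.
The smallest integer strictly greater than 128 is N = 129.
Check: g(129) = 8/129 = 8/129 < 1/16; g(128) = 1/16 >= 1/16. So N = 129.

129


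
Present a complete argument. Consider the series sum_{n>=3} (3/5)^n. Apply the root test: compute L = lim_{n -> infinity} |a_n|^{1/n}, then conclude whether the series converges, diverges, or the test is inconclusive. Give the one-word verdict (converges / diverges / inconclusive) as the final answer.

Let a_n denote the general term. Form |a_n|^(1/n) and simplify:
|a_n|^(1/n) = 3/5
Take the limit as n -> infinity: L = 3/5.
Since L = 3/5 < 1, the root test implies convergence.

converges


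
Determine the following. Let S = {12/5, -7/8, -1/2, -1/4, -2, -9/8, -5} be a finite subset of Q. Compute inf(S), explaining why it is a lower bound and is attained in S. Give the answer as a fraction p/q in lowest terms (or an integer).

S is finite, so inf(S) = min(S).
Sorted increasing:
-5, -2, -9/8, -7/8, -1/2, -1/4, 12/5
The extremum is -5.
For every x in S, x >= -5. And -5 is in S, so it is attained.
Therefore inf(S) = -5.

-5


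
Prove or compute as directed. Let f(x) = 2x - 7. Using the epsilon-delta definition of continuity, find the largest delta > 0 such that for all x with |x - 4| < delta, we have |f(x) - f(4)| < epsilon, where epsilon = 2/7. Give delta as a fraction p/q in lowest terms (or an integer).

We compute f(4) = 2*(4) - 7 = 1.
|f(x) - f(4)| = |2x - 7 - (1)| = |2(x - 4)| = 2|x - 4|.
We need 2|x - 4| < 2/7, i.e. |x - 4| < 2/7 / 2 = 1/7.
So any delta <= 1/7 works. Conversely, if delta > 1/7, then x = 4 + 1/7 satisfies |x - 4| = 1/7 < delta but |f(x) - f(4)| = 2 * 1/7 = 2/7, which is not < 2/7; so no larger delta works.
Hence the largest such delta is 1/7.

1/7


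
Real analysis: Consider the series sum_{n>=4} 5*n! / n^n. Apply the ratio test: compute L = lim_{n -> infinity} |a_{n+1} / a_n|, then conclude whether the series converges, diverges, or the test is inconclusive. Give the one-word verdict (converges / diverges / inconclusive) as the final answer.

Let a_n denote the general term. Form the ratio a_{n+1}/a_n and simplify:
a_{n+1}/a_n = (n/(n + 1))^n
Take the limit as n -> infinity: L = exp(-1).
Since L = exp(-1) < 1, the ratio test implies the series converges.

converges


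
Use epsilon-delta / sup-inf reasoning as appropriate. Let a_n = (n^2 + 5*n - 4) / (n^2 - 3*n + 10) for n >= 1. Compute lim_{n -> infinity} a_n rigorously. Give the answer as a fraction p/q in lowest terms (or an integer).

Divide numerator and denominator by n^2, the highest power:
numerator / n^2 = 1 + 5/n - 4/n^2
denominator / n^2 = 1 - 3/n + 10/n^2
As n -> infinity, all terms of the form c/n^k (k >= 1) tend to 0.
So numerator / n^2 -> 1 and denominator / n^2 -> 1.
Therefore lim a_n = 1.

1


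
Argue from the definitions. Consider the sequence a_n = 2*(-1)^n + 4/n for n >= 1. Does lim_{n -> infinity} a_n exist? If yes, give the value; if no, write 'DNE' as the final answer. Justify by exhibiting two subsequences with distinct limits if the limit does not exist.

Examine the behaviour of a_n along subsequences.
a_{2k} = 2 + 4/(2k) -> 2. a_{2k+1} = -2 + 4/(2k+1) -> -2.
Since these two subsequential limits are 2 and -2, distinct, the full sequence cannot converge (a convergent sequence has all subsequences tending to the same limit). So lim a_n does not exist.

DNE


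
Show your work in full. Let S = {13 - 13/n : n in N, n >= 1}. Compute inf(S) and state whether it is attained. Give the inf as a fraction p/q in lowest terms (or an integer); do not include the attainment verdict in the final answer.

Analysis:
- Values: 0, 13/2, 26/3, 39/4, ... strictly increasing.
- Minimum is 0 (n=1); inf = 0 (attained).
- 13 - 13/n -> 13 from below; sup = 13, not attained.
Conclusion: inf(S) = 0, attained in S.

0


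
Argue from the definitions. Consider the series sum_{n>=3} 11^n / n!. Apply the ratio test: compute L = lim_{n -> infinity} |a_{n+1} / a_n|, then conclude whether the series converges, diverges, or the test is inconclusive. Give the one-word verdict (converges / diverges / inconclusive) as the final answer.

Let a_n denote the general term. Form the ratio a_{n+1}/a_n and simplify:
a_{n+1}/a_n = 11/(n + 1)
Take the limit as n -> infinity: L = 0.
Since L = 0 < 1, the ratio test implies the series converges.

converges


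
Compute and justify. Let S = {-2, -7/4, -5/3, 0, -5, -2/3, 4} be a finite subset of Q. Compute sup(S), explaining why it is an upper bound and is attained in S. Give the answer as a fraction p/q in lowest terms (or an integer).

S is finite, so sup(S) = max(S).
Sorted decreasing:
4, 0, -2/3, -5/3, -7/4, -2, -5
The extremum is 4.
For every x in S, x <= 4. And 4 is in S, so it is attained.
Therefore sup(S) = 4.

4


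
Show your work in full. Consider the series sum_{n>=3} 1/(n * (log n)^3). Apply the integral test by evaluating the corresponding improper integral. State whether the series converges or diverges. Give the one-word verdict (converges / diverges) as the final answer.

Let f(x) = 1/(x*log(x)^3). Then f is positive, continuous, and decreasing on [3, infinity), so the integral test applies.
Compute the improper integral int_{3}^infinity f(x) dx:
  antiderivative F(x) = -1/(2*log(x)^2).
  F(x) -> 0 as x -> infinity.  int = 0 - F(3) = 1/(2*log(3)^2) < infinity. By the integral test, the series converges.

converges


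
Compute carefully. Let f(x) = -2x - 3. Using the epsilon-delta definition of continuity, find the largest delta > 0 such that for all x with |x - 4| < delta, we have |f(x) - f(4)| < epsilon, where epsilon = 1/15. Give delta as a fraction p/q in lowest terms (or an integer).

We compute f(4) = -2*(4) - 3 = -11.
|f(x) - f(4)| = |-2x - 3 - (-11)| = |-2(x - 4)| = 2|x - 4|.
We need 2|x - 4| < 1/15, i.e. |x - 4| < 1/15 / 2 = 1/30.
So any delta <= 1/30 works. Conversely, if delta > 1/30, then x = 4 + 1/30 satisfies |x - 4| = 1/30 < delta but |f(x) - f(4)| = 2 * 1/30 = 1/15, which is not < 1/15; so no larger delta works.
Hence the largest such delta is 1/30.

1/30


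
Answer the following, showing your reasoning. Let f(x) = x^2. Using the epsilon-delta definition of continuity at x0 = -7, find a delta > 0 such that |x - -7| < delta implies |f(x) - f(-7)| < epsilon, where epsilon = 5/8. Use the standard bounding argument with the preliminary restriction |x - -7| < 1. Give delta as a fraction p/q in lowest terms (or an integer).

Factor: |x^2 - (-7)^2| = |x - -7| * |x + -7|.
Impose |x - -7| < 1 first. Then |x + -7| = |(x - -7) + 2*(-7)| <= |x - -7| + 2*|-7| < 1 + 14 = 15.
So |x^2 - (-7)^2| < delta * 15.
We need delta * 15 <= 5/8, i.e. delta <= 5/8/15 = 1/24.
Since 1/24 < 1, this is tighter than 1; take delta = 1/24.
So delta = 1/24 works.

1/24


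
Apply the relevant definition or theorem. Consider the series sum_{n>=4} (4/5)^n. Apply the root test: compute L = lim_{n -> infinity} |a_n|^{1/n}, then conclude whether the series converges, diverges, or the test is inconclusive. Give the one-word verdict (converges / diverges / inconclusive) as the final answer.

Let a_n denote the general term. Form |a_n|^(1/n) and simplify:
|a_n|^(1/n) = 4/5
Take the limit as n -> infinity: L = 4/5.
Since L = 4/5 < 1, the root test implies convergence.

converges


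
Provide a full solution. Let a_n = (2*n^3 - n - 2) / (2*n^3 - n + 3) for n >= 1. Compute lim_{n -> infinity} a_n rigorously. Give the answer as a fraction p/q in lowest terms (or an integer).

Divide numerator and denominator by n^3, the highest power:
numerator / n^3 = 2 - 1/n^2 - 2/n^3
denominator / n^3 = 2 - 1/n^2 + 3/n^3
As n -> infinity, all terms of the form c/n^k (k >= 1) tend to 0.
So numerator / n^3 -> 2 and denominator / n^3 -> 2.
Therefore lim a_n = 1.

1
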